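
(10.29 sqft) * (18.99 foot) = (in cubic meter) 1 sqft = 0.09290304 m^2, so 10.29 sqft = 10.29 * 0.09290304 = 0.95597228 m^2. 1 foot = 0.3048 m, so 18.99 foot = 18.99 * 0.3048 = 5.788152 m. Combine: 0.95597228 m^2 * 5.788152 m = 5.5333129 m^3. 5.5333129 m^3 = 5.5333129 cubic meter ≈ 5.533 cubic meter (4 s.f.). Final answer: 5.533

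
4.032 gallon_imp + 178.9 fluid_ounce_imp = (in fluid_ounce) 791.7. Check: 1 gallon_imp = 0.00454609 m^3, so 4.032 gallon_imp = 4.032 * 0.00454609 = 0.018329835 m^3. 1 fluid_ounce_imp = 2.8413063e-05 m^3, so 178.9 fluid_ounce_imp = 178.9 * 2.8413063e-05 = 0.0050830969 m^3. Sum: 0.018329835 + 0.0050830969 = 0.023412932 m^3. 1 fluid_ounce = 2.957353e-05 m^3, so 0.023412932 m^3 = 0.023412932 / 2.957353e-05 = 791.68541 fluid_ounce ≈ 791.7 fluid_ounce (4 s.f.).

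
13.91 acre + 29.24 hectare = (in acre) 86.16. Check: 1 acre = 4046.8564 m^2, so 13.91 acre = 13.91 * 4046.8564 = 56291.773 m^2. 1 hectare = 10000 m^2, so 29.24 hectare = 29.24 * 10000 = 292400 m^2. Sum: 56291.773 + 292400 = 348691.77 m^2. 1 acre = 4046.8564 m^2, so 348691.77 m^2 = 348691.77 / 4046.8564 = 86.163614 acre ≈ 86.16 acre (4 s.f.).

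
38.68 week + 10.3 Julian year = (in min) 1 week = 604800 s, so 38.68 week = 38.68 * 604800 = 23393664 s. 1 Julian year = 31557600 s, so 10.3 Julian year = 10.3 * 31557600 = 3.2504328e+08 s. Sum: 23393664 + 3.2504328e+08 = 3.4843694e+08 s. 1 min = 60 s, so 3.4843694e+08 s = 3.4843694e+08 / 60 = 5807282.4 min ≈ 5.807e+06 min (4 s.f.). Final answer: 5.807e+06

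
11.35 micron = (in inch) 0.0004469. Check: 1 micron = 1e-06 m, so 11.35 micron = 11.35 * 1e-06 = 1.135e-05 m. 1 inch = 0.0254 m, so 1.135e-05 m = 1.135e-05 / 0.0254 = 0.00044685039 inch ≈ 0.0004469 inch (4 s.f.).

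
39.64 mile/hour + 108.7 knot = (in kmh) 1 mile/hour = 0.44704 m/s, so 39.64 mile/hour = 39.64 * 0.44704 = 17.720666 m/s. 1 knot = 0.51444444 m/s, so 108.7 knot = 108.7 * 0.51444444 = 55.920111 m/s. Sum: 17.720666 + 55.920111 = 73.640777 m/s. 1 kmh = 0.27777778 m/s, so 73.640777 m/s = 73.640777 / 0.27777778 = 265.1068 kmh ≈ 265.1 kmh (4 s.f.). Final answer: 265.1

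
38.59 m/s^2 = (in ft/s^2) 1 ft/s^2 = 0.3048 m/s^2, so 38.59 m/s^2 = 38.59 / 0.3048 = 126.60761 ft/s^2 ≈ 126.6 ft/s^2 (4 s.f.). Final answer: 126.6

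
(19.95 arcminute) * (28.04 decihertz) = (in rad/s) 1 arcminute = 0.00029088821 rad, so 19.95 arcminute = 19.95 * 0.00029088821 = 0.0058032198 rad. 1 decihertz = 0.1 Hz, so 28.04 decihertz = 28.04 * 0.1 = 2.804 Hz. Combine: 0.0058032198 rad * 2.804 Hz = 0.016272228 rad/s. Result: 0.016272228 rad/s ≈ 0.01627 rad/s (4 s.f.). Final answer: 0.01627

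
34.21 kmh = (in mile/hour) 21.26. Check: 1 kmh = 0.27777778 m/s, so 34.21 kmh = 34.21 * 0.27777778 = 9.5027778 m/s. 1 mile/hour = 0.44704 m/s, so 9.5027778 m/s = 9.5027778 / 0.44704 = 21.257108 mile/hour ≈ 21.26 mile/hour (4 s.f.).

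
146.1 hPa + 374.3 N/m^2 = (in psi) 1 hPa = 100 Pa, so 146.1 hPa = 146.1 * 100 = 14610 Pa. 374.3 N/m^2 = 374.3 Pa. Sum: 14610 + 374.3 = 14984.3 Pa. 1 psi = 6894.7573 Pa, so 14984.3 Pa = 14984.3 / 6894.7573 = 2.173289 psi ≈ 2.173 psi (4 s.f.). Final answer: 2.173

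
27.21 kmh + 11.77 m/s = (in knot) 1 kmh = 0.27777778 m/s, so 27.21 kmh = 27.21 * 0.27777778 = 7.5583333 m/s. 11.77 m/s is already in m/s. Sum: 7.5583333 + 11.77 = 19.328333 m/s. 1 knot = 0.51444444 m/s, so 19.328333 m/s = 19.328333 / 0.51444444 = 37.571274 knot ≈ 37.57 knot (4 s.f.). Final answer: 37.57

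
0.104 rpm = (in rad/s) 0.01089. Check: 1 rpm = 0.10471976 rad/s, so 0.104 rpm = 0.104 * 0.10471976 = 0.010890855 rad/s. Result: 0.010890855 rad/s ≈ 0.01089 rad/s (4 s.f.).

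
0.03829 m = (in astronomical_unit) 2.56e-13. Check: 1 astronomical_unit = 1.4959787e+11 m, so 0.03829 m = 0.03829 / 1.4959787e+11 = 2.5595284e-13 astronomical_unit ≈ 2.56e-13 astronomical_unit (4 s.f.).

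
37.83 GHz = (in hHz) 1 GHz = 1e+09 Hz, so 37.83 GHz = 37.83 * 1e+09 = 3.783e+10 Hz. 1 hHz = 100 Hz, so 3.783e+10 Hz = 3.783e+10 / 100 = 3.783e+08 hHz. Final answer: 3.783e+08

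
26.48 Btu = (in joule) 1 Btu = 1055.0559 J, so 26.48 Btu = 26.48 * 1055.0559 = 27937.879 J. 27937.879 J = 27937.879 joule ≈ 2.794e+04 joule (4 s.f.). Final answer: 2.794e+04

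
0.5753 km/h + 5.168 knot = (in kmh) 1 km/h = 0.27777778 m/s, so 0.5753 km/h = 0.5753 * 0.27777778 = 0.15980556 m/s. 1 knot = 0.51444444 m/s, so 5.168 knot = 5.168 * 0.51444444 = 2.6586489 m/s. Sum: 0.15980556 + 2.6586489 = 2.8184544 m/s. 1 kmh = 0.27777778 m/s, so 2.8184544 m/s = 2.8184544 / 0.27777778 = 10.146436 kmh ≈ 10.15 kmh (4 s.f.). Final answer: 10.15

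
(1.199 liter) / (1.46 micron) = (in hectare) 1 liter = 0.001 m^3, so 1.199 liter = 1.199 * 0.001 = 0.001199 m^3. 1 micron = 1e-06 m, so 1.46 micron = 1.46 * 1e-06 = 1.46e-06 m. Combine: 0.001199 m^3 / 1.46e-06 m = 821.23288 m^2. 1 hectare = 10000 m^2, so 821.23288 m^2 = 821.23288 / 10000 = 0.082123288 hectare ≈ 0.08212 hectare (4 s.f.). Final answer: 0.08212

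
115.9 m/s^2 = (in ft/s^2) 1 ft/s^2 = 0.3048 m/s^2, so 115.9 m/s^2 = 115.9 / 0.3048 = 380.24934 ft/s^2 ≈ 380.2 ft/s^2 (4 s.f.). Final answer: 380.2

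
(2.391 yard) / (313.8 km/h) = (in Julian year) 1 yard = 0.9144 m, so 2.391 yard = 2.391 * 0.9144 = 2.1863304 m. 1 km/h = 0.27777778 m/s, so 313.8 km/h = 313.8 * 0.27777778 = 87.166667 m/s. Combine: 2.1863304 m / 87.166667 m/s = 0.025082184 s. 1 Julian year = 31557600 s, so 0.025082184 s = 0.025082184 / 31557600 = 7.9480646e-10 Julian year ≈ 7.948e-10 Julian year (4 s.f.). Final answer: 7.948e-10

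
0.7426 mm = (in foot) 0.002436. Check: 1 mm = 0.001 m, so 0.7426 mm = 0.7426 * 0.001 = 0.0007426 m. 1 foot = 0.3048 m, so 0.0007426 m = 0.0007426 / 0.3048 = 0.0024363517 foot ≈ 0.002436 foot (4 s.f.).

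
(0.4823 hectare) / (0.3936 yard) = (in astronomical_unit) 8.958e-08. Check: 1 hectare = 10000 m^2, so 0.4823 hectare = 0.4823 * 10000 = 4823 m^2. 1 yard = 0.9144 m, so 0.3936 yard = 0.3936 * 0.9144 = 0.35990784 m. Combine: 4823 m^2 / 0.35990784 m = 13400.653 m. 1 astronomical_unit = 1.4959787e+11 m, so 13400.653 m = 13400.653 / 1.4959787e+11 = 8.9577831e-08 astronomical_unit ≈ 8.958e-08 astronomical_unit (4 s.f.).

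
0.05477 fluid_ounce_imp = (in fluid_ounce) 0.05262. Check: 1 fluid_ounce_imp = 2.8413063e-05 m^3, so 0.05477 fluid_ounce_imp = 0.05477 * 2.8413063e-05 = 1.5561834e-06 m^3. 1 fluid_ounce = 2.957353e-05 m^3, so 1.5561834e-06 m^3 = 1.5561834e-06 / 2.957353e-05 = 0.052620822 fluid_ounce ≈ 0.05262 fluid_ounce (4 s.f.).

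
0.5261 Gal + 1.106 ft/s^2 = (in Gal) 1 Gal = 0.01 m/s^2, so 0.5261 Gal = 0.5261 * 0.01 = 0.005261 m/s^2. 1 ft/s^2 = 0.3048 m/s^2, so 1.106 ft/s^2 = 1.106 * 0.3048 = 0.3371088 m/s^2. Sum: 0.005261 + 0.3371088 = 0.3423698 m/s^2. 1 Gal = 0.01 m/s^2, so 0.3423698 m/s^2 = 0.3423698 / 0.01 = 34.23698 Gal ≈ 34.24 Gal (4 s.f.). Final answer: 34.24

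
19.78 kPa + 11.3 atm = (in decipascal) 1.165e+07. Check: 1 kPa = 1000 Pa, so 19.78 kPa = 19.78 * 1000 = 19780 Pa. 1 atm = 101325 Pa, so 11.3 atm = 11.3 * 101325 = 1144972.5 Pa. Sum: 19780 + 1144972.5 = 1164752.5 Pa. 1 decipascal = 0.1 Pa, so 1164752.5 Pa = 1164752.5 / 0.1 = 11647525 decipascal ≈ 1.165e+07 decipascal (4 s.f.).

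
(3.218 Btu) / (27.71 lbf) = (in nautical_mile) 0.01487. Check: 1 Btu = 1055.0559 J, so 3.218 Btu = 3.218 * 1055.0559 = 3395.1697 J. 1 lbf = 4.4482216 N, so 27.71 lbf = 27.71 * 4.4482216 = 123.26022 N. Combine: 3395.1697 J / 123.26022 N = 27.544732 m. 1 nautical_mile = 1852 m, so 27.544732 m = 27.544732 / 1852 = 0.014872965 nautical_mile ≈ 0.01487 nautical_mile (4 s.f.).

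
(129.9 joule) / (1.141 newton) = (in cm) 129.9 joule = 129.9 J. 1.141 newton = 1.141 N. Combine: 129.9 J / 1.141 N = 113.8475 m. 1 cm = 0.01 m, so 113.8475 m = 113.8475 / 0.01 = 11384.75 cm ≈ 1.138e+04 cm (4 s.f.). Final answer: 1.138e+04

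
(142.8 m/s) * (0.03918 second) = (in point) 1.586e+04. Check: 142.8 m/s is already in m/s. 0.03918 second = 0.03918 s. Combine: 142.8 m/s * 0.03918 s = 5.594904 m. 1 point = 0.00035277778 m, so 5.594904 m = 5.594904 / 0.00035277778 = 15859.57 point ≈ 1.586e+04 point (4 s.f.).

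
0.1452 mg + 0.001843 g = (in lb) 4.383e-06. Check: 1 mg = 1e-06 kg, so 0.1452 mg = 0.1452 * 1e-06 = 1.452e-07 kg. 1 g = 0.001 kg, so 0.001843 g = 0.001843 * 0.001 = 1.843e-06 kg. Sum: 1.452e-07 + 1.843e-06 = 1.9882e-06 kg. 1 lb = 0.45359237 kg, so 1.9882e-06 kg = 1.9882e-06 / 0.45359237 = 4.3832307e-06 lb ≈ 4.383e-06 lb (4 s.f.).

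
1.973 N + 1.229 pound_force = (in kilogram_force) 0.7587. Check: 1.973 N is already in N. 1 pound_force = 4.4482216 N, so 1.229 pound_force = 1.229 * 4.4482216 = 5.4668644 N. Sum: 1.973 + 5.4668644 = 7.4398644 N. 1 kilogram_force = 9.80665 N, so 7.4398644 N = 7.4398644 / 9.80665 = 0.75865503 kilogram_force ≈ 0.7587 kilogram_force (4 s.f.).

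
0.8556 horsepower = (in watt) 638. Check: 1 horsepower = 745.69987 W, so 0.8556 horsepower = 0.8556 * 745.69987 = 638.02081 W. 638.02081 W = 638.02081 watt ≈ 638 watt (4 s.f.).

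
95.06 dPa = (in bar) 1 dPa = 0.1 Pa, so 95.06 dPa = 95.06 * 0.1 = 9.506 Pa. 1 bar = 100000 Pa, so 9.506 Pa = 9.506 / 100000 = 9.506e-05 bar. Final answer: 9.506e-05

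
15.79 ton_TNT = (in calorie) 1 ton_TNT = 4.184e+09 J, so 15.79 ton_TNT = 15.79 * 4.184e+09 = 6.606536e+10 J. 1 calorie = 4.184 J, so 6.606536e+10 J = 6.606536e+10 / 4.184 = 1.579e+10 calorie. Final answer: 1.579e+10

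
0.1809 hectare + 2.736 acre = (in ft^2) 1.387e+05. Check: 1 hectare = 10000 m^2, so 0.1809 hectare = 0.1809 * 10000 = 1809 m^2. 1 acre = 4046.8564 m^2, so 2.736 acre = 2.736 * 4046.8564 = 11072.199 m^2. Sum: 1809 + 11072.199 = 12881.199 m^2. 1 ft^2 = 0.09290304 m^2, so 12881.199 m^2 = 12881.199 / 0.09290304 = 138652.07 ft^2 ≈ 1.387e+05 ft^2 (4 s.f.).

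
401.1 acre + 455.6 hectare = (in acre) 1527. Check: 1 acre = 4046.8564 m^2, so 401.1 acre = 401.1 * 4046.8564 = 1623194.1 m^2. 1 hectare = 10000 m^2, so 455.6 hectare = 455.6 * 10000 = 4556000 m^2. Sum: 1623194.1 + 4556000 = 6179194.1 m^2. 1 acre = 4046.8564 m^2, so 6179194.1 m^2 = 6179194.1 / 4046.8564 = 1526.9121 acre ≈ 1527 acre (4 s.f.).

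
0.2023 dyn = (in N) 2.023e-06. Check: 1 dyn = 1e-05 N, so 0.2023 dyn = 0.2023 * 1e-05 = 2.023e-06 N. Result: 2.023e-06 N.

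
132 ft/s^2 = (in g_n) 4.103. Check: 1 ft/s^2 = 0.3048 m/s^2, so 132 ft/s^2 = 132 * 0.3048 = 40.2336 m/s^2. 1 g_n = 9.80665 m/s^2, so 40.2336 m/s^2 = 40.2336 / 9.80665 = 4.1026854 g_n ≈ 4.103 g_n (4 s.f.).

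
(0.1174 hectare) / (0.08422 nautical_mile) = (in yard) 8.231. Check: 1 hectare = 10000 m^2, so 0.1174 hectare = 0.1174 * 10000 = 1174 m^2. 1 nautical_mile = 1852 m, so 0.08422 nautical_mile = 0.08422 * 1852 = 155.97544 m. Combine: 1174 m^2 / 155.97544 m = 7.526826 m. 1 yard = 0.9144 m, so 7.526826 m = 7.526826 / 0.9144 = 8.231437 yard ≈ 8.231 yard (4 s.f.).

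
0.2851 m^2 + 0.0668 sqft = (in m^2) 0.2913. Check: 0.2851 m^2 is already in m^2. 1 sqft = 0.09290304 m^2, so 0.0668 sqft = 0.0668 * 0.09290304 = 0.0062059231 m^2. Sum: 0.2851 + 0.0062059231 = 0.29130592 m^2. Result: 0.29130592 m^2 ≈ 0.2913 m^2 (4 s.f.).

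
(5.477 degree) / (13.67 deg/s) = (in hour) 1 degree = 0.017453293 rad, so 5.477 degree = 5.477 * 0.017453293 = 0.095591683 rad. 1 deg/s = 0.017453293 rad/s, so 13.67 deg/s = 13.67 * 0.017453293 = 0.23858651 rad/s. Combine: 0.095591683 rad / 0.23858651 rad/s = 0.40065838 s. 1 hour = 3600 s, so 0.40065838 s = 0.40065838 / 3600 = 0.00011129399 hour ≈ 0.0001113 hour (4 s.f.). Final answer: 0.0001113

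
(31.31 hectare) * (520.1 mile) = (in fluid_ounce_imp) 9.224e+15. Check: 1 hectare = 10000 m^2, so 31.31 hectare = 31.31 * 10000 = 313100 m^2. 1 mile = 1609.344 m, so 520.1 mile = 520.1 * 1609.344 = 837019.81 m. Combine: 313100 m^2 * 837019.81 m = 2.620709e+11 m^3. 1 fluid_ounce_imp = 2.8413063e-05 m^3, so 2.620709e+11 m^3 = 2.620709e+11 / 2.8413063e-05 = 9.2236064e+15 fluid_ounce_imp ≈ 9.224e+15 fluid_ounce_imp (4 s.f.).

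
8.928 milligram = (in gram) 1 milligram = 1e-06 kg, so 8.928 milligram = 8.928 * 1e-06 = 8.928e-06 kg. 1 gram = 0.001 kg, so 8.928e-06 kg = 8.928e-06 / 0.001 = 0.008928 gram. Final answer: 0.008928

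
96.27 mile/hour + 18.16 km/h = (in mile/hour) 1 mile/hour = 0.44704 m/s, so 96.27 mile/hour = 96.27 * 0.44704 = 43.036541 m/s. 1 km/h = 0.27777778 m/s, so 18.16 km/h = 18.16 * 0.27777778 = 5.0444444 m/s. Sum: 43.036541 + 5.0444444 = 48.080985 m/s. 1 mile/hour = 0.44704 m/s, so 48.080985 m/s = 48.080985 / 0.44704 = 107.5541 mile/hour ≈ 107.6 mile/hour (4 s.f.). Final answer: 107.6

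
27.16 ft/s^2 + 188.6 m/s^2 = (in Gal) 1 ft/s^2 = 0.3048 m/s^2, so 27.16 ft/s^2 = 27.16 * 0.3048 = 8.278368 m/s^2. 188.6 m/s^2 is already in m/s^2. Sum: 8.278368 + 188.6 = 196.87837 m/s^2. 1 Gal = 0.01 m/s^2, so 196.87837 m/s^2 = 196.87837 / 0.01 = 19687.837 Gal ≈ 1.969e+04 Gal (4 s.f.). Final answer: 1.969e+04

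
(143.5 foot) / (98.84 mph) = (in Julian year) 3.137e-08. Check: 1 foot = 0.3048 m, so 143.5 foot = 143.5 * 0.3048 = 43.7388 m. 1 mph = 0.44704 m/s, so 98.84 mph = 98.84 * 0.44704 = 44.185434 m/s. Combine: 43.7388 m / 44.185434 m/s = 0.98989184 s. 1 Julian year = 31557600 s, so 0.98989184 s = 0.98989184 / 31557600 = 3.1367779e-08 Julian year ≈ 3.137e-08 Julian year (4 s.f.).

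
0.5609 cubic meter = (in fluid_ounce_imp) 1.974e+04. Check: 0.5609 cubic meter = 0.5609 m^3. 1 fluid_ounce_imp = 2.8413063e-05 m^3, so 0.5609 m^3 = 0.5609 / 2.8413063e-05 = 19740.92 fluid_ounce_imp ≈ 1.974e+04 fluid_ounce_imp (4 s.f.).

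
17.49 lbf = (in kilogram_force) 7.933. Check: 1 lbf = 4.4482216 N, so 17.49 lbf = 17.49 * 4.4482216 = 77.799396 N. 1 kilogram_force = 9.80665 N, so 77.799396 N = 77.799396 / 9.80665 = 7.9333306 kilogram_force ≈ 7.933 kilogram_force (4 s.f.).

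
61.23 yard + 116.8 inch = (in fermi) 1 yard = 0.9144 m, so 61.23 yard = 61.23 * 0.9144 = 55.988712 m. 1 inch = 0.0254 m, so 116.8 inch = 116.8 * 0.0254 = 2.96672 m. Sum: 55.988712 + 2.96672 = 58.955432 m. 1 fermi = 1e-15 m, so 58.955432 m = 58.955432 / 1e-15 = 5.8955432e+16 fermi ≈ 5.896e+16 fermi (4 s.f.). Final answer: 5.896e+16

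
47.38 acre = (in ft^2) 2.064e+06. Check: 1 acre = 4046.8564 m^2, so 47.38 acre = 47.38 * 4046.8564 = 191740.06 m^2. 1 ft^2 = 0.09290304 m^2, so 191740.06 m^2 = 191740.06 / 0.09290304 = 2063872.8 ft^2 ≈ 2.064e+06 ft^2 (4 s.f.).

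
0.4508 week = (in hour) 1 week = 604800 s, so 0.4508 week = 0.4508 * 604800 = 272643.84 s. 1 hour = 3600 s, so 272643.84 s = 272643.84 / 3600 = 75.7344 hour ≈ 75.73 hour (4 s.f.). Final answer: 75.73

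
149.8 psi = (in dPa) 1 psi = 6894.7573 Pa, so 149.8 psi = 149.8 * 6894.7573 = 1032834.6 Pa. 1 dPa = 0.1 Pa, so 1032834.6 Pa = 1032834.6 / 0.1 = 10328346 dPa ≈ 1.033e+07 dPa (4 s.f.). Final answer: 1.033e+07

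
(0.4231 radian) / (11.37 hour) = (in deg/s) 0.0005922. Check: 0.4231 radian = 0.4231 rad. 1 hour = 3600 s, so 11.37 hour = 11.37 * 3600 = 40932 s. Combine: 0.4231 rad / 40932 s = 1.0336656e-05 rad/s. 1 deg/s = 0.017453293 rad/s, so 1.0336656e-05 rad/s = 1.0336656e-05 / 0.017453293 = 0.00059224676 deg/s ≈ 0.0005922 deg/s (4 s.f.).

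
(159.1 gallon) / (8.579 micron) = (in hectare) 1 gallon = 0.0037854118 m^3, so 159.1 gallon = 159.1 * 0.0037854118 = 0.60225901 m^3. 1 micron = 1e-06 m, so 8.579 micron = 8.579 * 1e-06 = 8.579e-06 m. Combine: 0.60225901 m^3 / 8.579e-06 m = 70201.54 m^2. 1 hectare = 10000 m^2, so 70201.54 m^2 = 70201.54 / 10000 = 7.020154 hectare ≈ 7.02 hectare (4 s.f.). Final answer: 7.02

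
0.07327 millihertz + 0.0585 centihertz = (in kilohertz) 6.583e-07. Check: 1 millihertz = 0.001 Hz, so 0.07327 millihertz = 0.07327 * 0.001 = 7.327e-05 Hz. 1 centihertz = 0.01 Hz, so 0.0585 centihertz = 0.0585 * 0.01 = 0.000585 Hz. Sum: 7.327e-05 + 0.000585 = 0.00065827 Hz. 1 kilohertz = 1000 Hz, so 0.00065827 Hz = 0.00065827 / 1000 = 6.5827e-07 kilohertz ≈ 6.583e-07 kilohertz (4 s.f.).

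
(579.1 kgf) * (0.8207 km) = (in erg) 4.661e+13. Check: 1 kgf = 9.80665 N, so 579.1 kgf = 579.1 * 9.80665 = 5679.031 N. 1 km = 1000 m, so 0.8207 km = 0.8207 * 1000 = 820.7 m. Combine: 5679.031 N * 820.7 m = 4660780.8 J. 1 erg = 1e-07 J, so 4660780.8 J = 4660780.8 / 1e-07 = 4.6607808e+13 erg ≈ 4.661e+13 erg (4 s.f.).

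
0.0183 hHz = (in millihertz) 1 hHz = 100 Hz, so 0.0183 hHz = 0.0183 * 100 = 1.83 Hz. 1 millihertz = 0.001 Hz, so 1.83 Hz = 1.83 / 0.001 = 1830 millihertz. Final answer: 1830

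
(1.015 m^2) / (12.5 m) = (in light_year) 1.015 m^2 is already in m^2. 12.5 m is already in m. Combine: 1.015 m^2 / 12.5 m = 0.0812 m. 1 light_year = 9.4607305e+15 m, so 0.0812 m = 0.0812 / 9.4607305e+15 = 8.5828468e-18 light_year ≈ 8.583e-18 light_year (4 s.f.). Final answer: 8.583e-18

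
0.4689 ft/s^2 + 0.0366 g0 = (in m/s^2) 0.5018. Check: 1 ft/s^2 = 0.3048 m/s^2, so 0.4689 ft/s^2 = 0.4689 * 0.3048 = 0.14292072 m/s^2. 1 g0 = 9.80665 m/s^2, so 0.0366 g0 = 0.0366 * 9.80665 = 0.35892339 m/s^2. Sum: 0.14292072 + 0.35892339 = 0.50184411 m/s^2. Result: 0.50184411 m/s^2 ≈ 0.5018 m/s^2 (4 s.f.).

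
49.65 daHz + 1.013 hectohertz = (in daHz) 59.78. Check: 1 daHz = 10 Hz, so 49.65 daHz = 49.65 * 10 = 496.5 Hz. 1 hectohertz = 100 Hz, so 1.013 hectohertz = 1.013 * 100 = 101.3 Hz. Sum: 496.5 + 101.3 = 597.8 Hz. 1 daHz = 10 Hz, so 597.8 Hz = 597.8 / 10 = 59.78 daHz.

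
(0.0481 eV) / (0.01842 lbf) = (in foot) 3.086e-19. Check: 1 eV = 1.6021766e-19 J, so 0.0481 eV = 0.0481 * 1.6021766e-19 = 7.7064696e-21 J. 1 lbf = 4.4482216 N, so 0.01842 lbf = 0.01842 * 4.4482216 = 0.081936242 N. Combine: 7.7064696e-21 J / 0.081936242 N = 9.4054467e-20 m. 1 foot = 0.3048 m, so 9.4054467e-20 m = 9.4054467e-20 / 0.3048 = 3.0857765e-19 foot ≈ 3.086e-19 foot (4 s.f.).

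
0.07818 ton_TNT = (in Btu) 3.1e+05. Check: 1 ton_TNT = 4.184e+09 J, so 0.07818 ton_TNT = 0.07818 * 4.184e+09 = 3.2710512e+08 J. 1 Btu = 1055.0559 J, so 3.2710512e+08 J = 3.2710512e+08 / 1055.0559 = 310035.83 Btu ≈ 3.1e+05 Btu (4 s.f.).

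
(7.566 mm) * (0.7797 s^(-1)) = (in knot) 1 mm = 0.001 m, so 7.566 mm = 7.566 * 0.001 = 0.007566 m. 0.7797 s^(-1) = 0.7797 Hz. Combine: 0.007566 m * 0.7797 Hz = 0.0058992102 m/s. 1 knot = 0.51444444 m/s, so 0.0058992102 m/s = 0.0058992102 / 0.51444444 = 0.011467147 knot ≈ 0.01147 knot (4 s.f.). Final answer: 0.01147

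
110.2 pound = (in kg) 49.99. Check: 1 pound = 0.45359237 kg, so 110.2 pound = 110.2 * 0.45359237 = 49.985879 kg. Result: 49.985879 kg ≈ 49.99 kg (4 s.f.).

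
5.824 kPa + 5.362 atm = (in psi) 79.64. Check: 1 kPa = 1000 Pa, so 5.824 kPa = 5.824 * 1000 = 5824 Pa. 1 atm = 101325 Pa, so 5.362 atm = 5.362 * 101325 = 543304.65 Pa. Sum: 5824 + 543304.65 = 549128.65 Pa. 1 psi = 6894.7573 Pa, so 549128.65 Pa = 549128.65 / 6894.7573 = 79.644377 psi ≈ 79.64 psi (4 s.f.).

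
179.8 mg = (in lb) 0.0003964. Check: 1 mg = 1e-06 kg, so 179.8 mg = 179.8 * 1e-06 = 0.0001798 kg. 1 lb = 0.45359237 kg, so 0.0001798 kg = 0.0001798 / 0.45359237 = 0.00039639115 lb ≈ 0.0003964 lb (4 s.f.).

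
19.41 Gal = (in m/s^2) 1 Gal = 0.01 m/s^2, so 19.41 Gal = 19.41 * 0.01 = 0.1941 m/s^2. Result: 0.1941 m/s^2. Final answer: 0.1941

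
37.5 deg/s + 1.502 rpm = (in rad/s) 0.8118. Check: 1 deg/s = 0.017453293 rad/s, so 37.5 deg/s = 37.5 * 0.017453293 = 0.65449847 rad/s. 1 rpm = 0.10471976 rad/s, so 1.502 rpm = 1.502 * 0.10471976 = 0.15728907 rad/s. Sum: 0.65449847 + 0.15728907 = 0.81178754 rad/s. Result: 0.81178754 rad/s ≈ 0.8118 rad/s (4 s.f.).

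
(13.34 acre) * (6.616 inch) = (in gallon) 1 acre = 4046.8564 m^2, so 13.34 acre = 13.34 * 4046.8564 = 53985.065 m^2. 1 inch = 0.0254 m, so 6.616 inch = 6.616 * 0.0254 = 0.1680464 m. Combine: 53985.065 m^2 * 0.1680464 m = 9071.9958 m^3. 1 gallon = 0.0037854118 m^3, so 9071.9958 m^3 = 9071.9958 / 0.0037854118 = 2396567.7 gallon ≈ 2.397e+06 gallon (4 s.f.). Final answer: 2.397e+06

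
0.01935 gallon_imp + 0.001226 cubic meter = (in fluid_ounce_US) 44.43. Check: 1 gallon_imp = 0.00454609 m^3, so 0.01935 gallon_imp = 0.01935 * 0.00454609 = 8.7966842e-05 m^3. 0.001226 cubic meter = 0.001226 m^3. Sum: 8.7966842e-05 + 0.001226 = 0.0013139668 m^3. 1 fluid_ounce_US = 2.957353e-05 m^3, so 0.0013139668 m^3 = 0.0013139668 / 2.957353e-05 = 44.430505 fluid_ounce_US ≈ 44.43 fluid_ounce_US (4 s.f.).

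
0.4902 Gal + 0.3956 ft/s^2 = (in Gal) 1 Gal = 0.01 m/s^2, so 0.4902 Gal = 0.4902 * 0.01 = 0.004902 m/s^2. 1 ft/s^2 = 0.3048 m/s^2, so 0.3956 ft/s^2 = 0.3956 * 0.3048 = 0.12057888 m/s^2. Sum: 0.004902 + 0.12057888 = 0.12548088 m/s^2. 1 Gal = 0.01 m/s^2, so 0.12548088 m/s^2 = 0.12548088 / 0.01 = 12.548088 Gal ≈ 12.55 Gal (4 s.f.). Final answer: 12.55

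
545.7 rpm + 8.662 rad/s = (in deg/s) 3770. Check: 1 rpm = 0.10471976 rad/s, so 545.7 rpm = 545.7 * 0.10471976 = 57.14557 rad/s. 8.662 rad/s is already in rad/s. Sum: 57.14557 + 8.662 = 65.80757 rad/s. 1 deg/s = 0.017453293 rad/s, so 65.80757 rad/s = 65.80757 / 0.017453293 = 3770.496 deg/s ≈ 3770 deg/s (4 s.f.).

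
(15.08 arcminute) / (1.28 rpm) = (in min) 0.0005454. Check: 1 arcminute = 0.00029088821 rad, so 15.08 arcminute = 15.08 * 0.00029088821 = 0.0043865942 rad. 1 rpm = 0.10471976 rad/s, so 1.28 rpm = 1.28 * 0.10471976 = 0.13404129 rad/s. Combine: 0.0043865942 rad / 0.13404129 rad/s = 0.032725694 s. 1 min = 60 s, so 0.032725694 s = 0.032725694 / 60 = 0.00054542824 min ≈ 0.0005454 min (4 s.f.).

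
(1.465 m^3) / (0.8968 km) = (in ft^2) 0.01758. Check: 1.465 m^3 is already in m^3. 1 km = 1000 m, so 0.8968 km = 0.8968 * 1000 = 896.8 m. Combine: 1.465 m^3 / 896.8 m = 0.0016335861 m^2. 1 ft^2 = 0.09290304 m^2, so 0.0016335861 m^2 = 0.0016335861 / 0.09290304 = 0.017583774 ft^2 ≈ 0.01758 ft^2 (4 s.f.).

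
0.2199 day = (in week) 1 day = 86400 s, so 0.2199 day = 0.2199 * 86400 = 18999.36 s. 1 week = 604800 s, so 18999.36 s = 18999.36 / 604800 = 0.031414286 week ≈ 0.03141 week (4 s.f.). Final answer: 0.03141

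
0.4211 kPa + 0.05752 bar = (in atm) 1 kPa = 1000 Pa, so 0.4211 kPa = 0.4211 * 1000 = 421.1 Pa. 1 bar = 100000 Pa, so 0.05752 bar = 0.05752 * 100000 = 5752 Pa. Sum: 421.1 + 5752 = 6173.1 Pa. 1 atm = 101325 Pa, so 6173.1 Pa = 6173.1 / 101325 = 0.06092376 atm ≈ 0.06092 atm (4 s.f.). Final answer: 0.06092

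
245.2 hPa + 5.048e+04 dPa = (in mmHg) 1 hPa = 100 Pa, so 245.2 hPa = 245.2 * 100 = 24520 Pa. 1 dPa = 0.1 Pa, so 5.048e+04 dPa = 5.048e+04 * 0.1 = 5048 Pa. Sum: 24520 + 5048 = 29568 Pa. 1 mmHg = 133.32237 Pa, so 29568 Pa = 29568 / 133.32237 = 221.77824 mmHg ≈ 221.8 mmHg (4 s.f.). Final answer: 221.8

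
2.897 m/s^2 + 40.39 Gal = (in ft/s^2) 10.83. Check: 2.897 m/s^2 is already in m/s^2. 1 Gal = 0.01 m/s^2, so 40.39 Gal = 40.39 * 0.01 = 0.4039 m/s^2. Sum: 2.897 + 0.4039 = 3.3009 m/s^2. 1 ft/s^2 = 0.3048 m/s^2, so 3.3009 m/s^2 = 3.3009 / 0.3048 = 10.829724 ft/s^2 ≈ 10.83 ft/s^2 (4 s.f.).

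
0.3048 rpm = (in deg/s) 1.829. Check: 1 rpm = 0.10471976 rad/s, so 0.3048 rpm = 0.3048 * 0.10471976 = 0.031918581 rad/s. 1 deg/s = 0.017453293 rad/s, so 0.031918581 rad/s = 0.031918581 / 0.017453293 = 1.8288 deg/s ≈ 1.829 deg/s (4 s.f.).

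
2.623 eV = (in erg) 1 eV = 1.6021766e-19 J, so 2.623 eV = 2.623 * 1.6021766e-19 = 4.2025093e-19 J. 1 erg = 1e-07 J, so 4.2025093e-19 J = 4.2025093e-19 / 1e-07 = 4.2025093e-12 erg ≈ 4.203e-12 erg (4 s.f.). Final answer: 4.203e-12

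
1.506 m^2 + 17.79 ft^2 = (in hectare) 0.0003159. Check: 1.506 m^2 is already in m^2. 1 ft^2 = 0.09290304 m^2, so 17.79 ft^2 = 17.79 * 0.09290304 = 1.6527451 m^2. Sum: 1.506 + 1.6527451 = 3.1587451 m^2. 1 hectare = 10000 m^2, so 3.1587451 m^2 = 3.1587451 / 10000 = 0.00031587451 hectare ≈ 0.0003159 hectare (4 s.f.).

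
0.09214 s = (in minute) 1 minute = 60 s, so 0.09214 s = 0.09214 / 60 = 0.0015356667 minute ≈ 0.001536 minute (4 s.f.). Final answer: 0.001536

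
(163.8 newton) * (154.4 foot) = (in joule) 163.8 newton = 163.8 N. 1 foot = 0.3048 m, so 154.4 foot = 154.4 * 0.3048 = 47.06112 m. Combine: 163.8 N * 47.06112 m = 7708.6115 J. 7708.6115 J = 7708.6115 joule ≈ 7709 joule (4 s.f.). Final answer: 7709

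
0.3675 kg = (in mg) 3.675e+05. Check: 1 mg = 1e-06 kg, so 0.3675 kg = 0.3675 / 1e-06 = 367500 mg ≈ 3.675e+05 mg (4 s.f.).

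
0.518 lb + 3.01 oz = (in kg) 0.3203. Check: 1 lb = 0.45359237 kg, so 0.518 lb = 0.518 * 0.45359237 = 0.23496085 kg. 1 oz = 0.028349523 kg, so 3.01 oz = 3.01 * 0.028349523 = 0.085332065 kg. Sum: 0.23496085 + 0.085332065 = 0.32029291 kg. Result: 0.32029291 kg ≈ 0.3203 kg (4 s.f.).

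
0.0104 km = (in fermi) 1.04e+16. Check: 1 km = 1000 m, so 0.0104 km = 0.0104 * 1000 = 10.4 m. 1 fermi = 1e-15 m, so 10.4 m = 10.4 / 1e-15 = 1.04e+16 fermi.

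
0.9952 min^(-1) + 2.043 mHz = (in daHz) 1 min^(-1) = 0.016666667 Hz, so 0.9952 min^(-1) = 0.9952 * 0.016666667 = 0.016586667 Hz. 1 mHz = 0.001 Hz, so 2.043 mHz = 2.043 * 0.001 = 0.002043 Hz. Sum: 0.016586667 + 0.002043 = 0.018629667 Hz. 1 daHz = 10 Hz, so 0.018629667 Hz = 0.018629667 / 10 = 0.0018629667 daHz ≈ 0.001863 daHz (4 s.f.). Final answer: 0.001863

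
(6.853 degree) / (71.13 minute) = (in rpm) 0.0002676. Check: 1 degree = 0.017453293 rad, so 6.853 degree = 6.853 * 0.017453293 = 0.11960741 rad. 1 minute = 60 s, so 71.13 minute = 71.13 * 60 = 4267.8 s. Combine: 0.11960741 rad / 4267.8 s = 2.8025543e-05 rad/s. 1 rpm = 0.10471976 rad/s, so 2.8025543e-05 rad/s = 2.8025543e-05 / 0.10471976 = 0.00026762422 rpm ≈ 0.0002676 rpm (4 s.f.).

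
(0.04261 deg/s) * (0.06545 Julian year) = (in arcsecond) 1 deg/s = 0.017453293 rad/s, so 0.04261 deg/s = 0.04261 * 0.017453293 = 0.00074368479 rad/s. 1 Julian year = 31557600 s, so 0.06545 Julian year = 0.06545 * 31557600 = 2065444.9 s. Combine: 0.00074368479 rad/s * 2065444.9 s = 1536.04 rad. 1 arcsecond = 4.8481368e-06 rad, so 1536.04 rad = 1536.04 / 4.8481368e-06 = 3.1683099e+08 arcsecond ≈ 3.168e+08 arcsecond (4 s.f.). Final answer: 3.168e+08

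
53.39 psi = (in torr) 1 psi = 6894.7573 Pa, so 53.39 psi = 53.39 * 6894.7573 = 368111.09 Pa. 1 torr = 133.32237 Pa, so 368111.09 Pa = 368111.09 / 133.32237 = 2761.0602 torr ≈ 2761 torr (4 s.f.). Final answer: 2761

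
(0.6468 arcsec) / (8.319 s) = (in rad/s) 3.769e-07. Check: 1 arcsec = 4.8481368e-06 rad, so 0.6468 arcsec = 0.6468 * 4.8481368e-06 = 3.1357749e-06 rad. 8.319 s is already in s. Combine: 3.1357749e-06 rad / 8.319 s = 3.7694133e-07 rad/s. Result: 3.7694133e-07 rad/s ≈ 3.769e-07 rad/s (4 s.f.).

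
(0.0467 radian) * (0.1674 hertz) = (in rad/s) 0.007818. Check: 0.0467 radian = 0.0467 rad. 0.1674 hertz = 0.1674 Hz. Combine: 0.0467 rad * 0.1674 Hz = 0.00781758 rad/s. Result: 0.00781758 rad/s ≈ 0.007818 rad/s (4 s.f.).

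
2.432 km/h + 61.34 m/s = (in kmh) 1 km/h = 0.27777778 m/s, so 2.432 km/h = 2.432 * 0.27777778 = 0.67555556 m/s. 61.34 m/s is already in m/s. Sum: 0.67555556 + 61.34 = 62.015556 m/s. 1 kmh = 0.27777778 m/s, so 62.015556 m/s = 62.015556 / 0.27777778 = 223.256 kmh ≈ 223.3 kmh (4 s.f.). Final answer: 223.3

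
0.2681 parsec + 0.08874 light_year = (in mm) 9.112e+18. Check: 1 parsec = 3.0856776e+16 m, so 0.2681 parsec = 0.2681 * 3.0856776e+16 = 8.2727016e+15 m. 1 light_year = 9.4607305e+15 m, so 0.08874 light_year = 0.08874 * 9.4607305e+15 = 8.3954522e+14 m. Sum: 8.2727016e+15 + 8.3954522e+14 = 9.1122468e+15 m. 1 mm = 0.001 m, so 9.1122468e+15 m = 9.1122468e+15 / 0.001 = 9.1122468e+18 mm ≈ 9.112e+18 mm (4 s.f.).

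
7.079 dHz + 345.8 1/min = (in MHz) 6.471e-06. Check: 1 dHz = 0.1 Hz, so 7.079 dHz = 7.079 * 0.1 = 0.7079 Hz. 1 1/min = 0.016666667 Hz, so 345.8 1/min = 345.8 * 0.016666667 = 5.7633333 Hz. Sum: 0.7079 + 5.7633333 = 6.4712333 Hz. 1 MHz = 1000000 Hz, so 6.4712333 Hz = 6.4712333 / 1000000 = 6.4712333e-06 MHz ≈ 6.471e-06 MHz (4 s.f.).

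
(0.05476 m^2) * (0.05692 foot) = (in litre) 0.95. Check: 0.05476 m^2 is already in m^2. 1 foot = 0.3048 m, so 0.05692 foot = 0.05692 * 0.3048 = 0.017349216 m. Combine: 0.05476 m^2 * 0.017349216 m = 0.00095004307 m^3. 1 litre = 0.001 m^3, so 0.00095004307 m^3 = 0.00095004307 / 0.001 = 0.95004307 litre ≈ 0.95 litre (4 s.f.).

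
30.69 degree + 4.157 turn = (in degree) 1527. Check: 1 degree = 0.017453293 rad, so 30.69 degree = 30.69 * 0.017453293 = 0.53564155 rad. 1 turn = 6.2831853 rad, so 4.157 turn = 4.157 * 6.2831853 = 26.119201 rad. Sum: 0.53564155 + 26.119201 = 26.654843 rad. 1 degree = 0.017453293 rad, so 26.654843 rad = 26.654843 / 0.017453293 = 1527.21 degree ≈ 1527 degree (4 s.f.).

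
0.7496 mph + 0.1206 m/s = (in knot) 1 mph = 0.44704 m/s, so 0.7496 mph = 0.7496 * 0.44704 = 0.33510118 m/s. 0.1206 m/s is already in m/s. Sum: 0.33510118 + 0.1206 = 0.45570118 m/s. 1 knot = 0.51444444 m/s, so 0.45570118 m/s = 0.45570118 / 0.51444444 = 0.88581224 knot ≈ 0.8858 knot (4 s.f.). Final answer: 0.8858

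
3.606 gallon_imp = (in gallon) 4.331. Check: 1 gallon_imp = 0.00454609 m^3, so 3.606 gallon_imp = 3.606 * 0.00454609 = 0.016393201 m^3. 1 gallon = 0.0037854118 m^3, so 0.016393201 m^3 = 0.016393201 / 0.0037854118 = 4.3306254 gallon ≈ 4.331 gallon (4 s.f.).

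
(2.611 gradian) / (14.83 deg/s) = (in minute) 1 gradian = 0.015707963 rad, so 2.611 gradian = 2.611 * 0.015707963 = 0.041013492 rad. 1 deg/s = 0.017453293 rad/s, so 14.83 deg/s = 14.83 * 0.017453293 = 0.25883233 rad/s. Combine: 0.041013492 rad / 0.25883233 rad/s = 0.15845583 s. 1 minute = 60 s, so 0.15845583 s = 0.15845583 / 60 = 0.0026409305 minute ≈ 0.002641 minute (4 s.f.). Final answer: 0.002641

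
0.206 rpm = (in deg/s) 1 rpm = 0.10471976 rad/s, so 0.206 rpm = 0.206 * 0.10471976 = 0.02157227 rad/s. 1 deg/s = 0.017453293 rad/s, so 0.02157227 rad/s = 0.02157227 / 0.017453293 = 1.236 deg/s. Final answer: 1.236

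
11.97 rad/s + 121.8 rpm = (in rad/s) 11.97 rad/s is already in rad/s. 1 rpm = 0.10471976 rad/s, so 121.8 rpm = 121.8 * 0.10471976 = 12.754866 rad/s. Sum: 11.97 + 12.754866 = 24.724866 rad/s. Result: 24.724866 rad/s ≈ 24.72 rad/s (4 s.f.). Final answer: 24.72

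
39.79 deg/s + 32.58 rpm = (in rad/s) 4.106. Check: 1 deg/s = 0.017453293 rad/s, so 39.79 deg/s = 39.79 * 0.017453293 = 0.69446651 rad/s. 1 rpm = 0.10471976 rad/s, so 32.58 rpm = 32.58 * 0.10471976 = 3.4117696 rad/s. Sum: 0.69446651 + 3.4117696 = 4.1062361 rad/s. Result: 4.1062361 rad/s ≈ 4.106 rad/s (4 s.f.).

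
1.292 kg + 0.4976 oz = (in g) 1306. Check: 1.292 kg is already in kg. 1 oz = 0.028349523 kg, so 0.4976 oz = 0.4976 * 0.028349523 = 0.014106723 kg. Sum: 1.292 + 0.014106723 = 1.3061067 kg. 1 g = 0.001 kg, so 1.3061067 kg = 1.3061067 / 0.001 = 1306.1067 g ≈ 1306 g (4 s.f.).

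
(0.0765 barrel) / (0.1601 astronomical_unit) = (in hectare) 1 barrel = 0.15898729 m^3, so 0.0765 barrel = 0.0765 * 0.15898729 = 0.012162528 m^3. 1 astronomical_unit = 1.4959787e+11 m, so 0.1601 astronomical_unit = 0.1601 * 1.4959787e+11 = 2.3950619e+10 m. Combine: 0.012162528 m^3 / 2.3950619e+10 m = 5.0781685e-13 m^2. 1 hectare = 10000 m^2, so 5.0781685e-13 m^2 = 5.0781685e-13 / 10000 = 5.0781685e-17 hectare ≈ 5.078e-17 hectare (4 s.f.). Final answer: 5.078e-17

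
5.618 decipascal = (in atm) 1 decipascal = 0.1 Pa, so 5.618 decipascal = 5.618 * 0.1 = 0.5618 Pa. 1 atm = 101325 Pa, so 0.5618 Pa = 0.5618 / 101325 = 5.5445349e-06 atm ≈ 5.545e-06 atm (4 s.f.). Final answer: 5.545e-06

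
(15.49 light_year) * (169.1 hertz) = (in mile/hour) 1 light_year = 9.4607305e+15 m, so 15.49 light_year = 15.49 * 9.4607305e+15 = 1.4654672e+17 m. 169.1 hertz = 169.1 Hz. Combine: 1.4654672e+17 m * 169.1 Hz = 2.478105e+19 m/s. 1 mile/hour = 0.44704 m/s, so 2.478105e+19 m/s = 2.478105e+19 / 0.44704 = 5.5433629e+19 mile/hour ≈ 5.543e+19 mile/hour (4 s.f.). Final answer: 5.543e+19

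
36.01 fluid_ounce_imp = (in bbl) 0.006435. Check: 1 fluid_ounce_imp = 2.8413063e-05 m^3, so 36.01 fluid_ounce_imp = 36.01 * 2.8413063e-05 = 0.0010231544 m^3. 1 bbl = 0.15898729 m^3, so 0.0010231544 m^3 = 0.0010231544 / 0.15898729 = 0.0064354474 bbl ≈ 0.006435 bbl (4 s.f.).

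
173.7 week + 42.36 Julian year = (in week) 2384. Check: 1 week = 604800 s, so 173.7 week = 173.7 * 604800 = 1.0505376e+08 s. 1 Julian year = 31557600 s, so 42.36 Julian year = 42.36 * 31557600 = 1.3367799e+09 s. Sum: 1.0505376e+08 + 1.3367799e+09 = 1.4418337e+09 s. 1 week = 604800 s, so 1.4418337e+09 s = 1.4418337e+09 / 604800 = 2383.9843 week ≈ 2384 week (4 s.f.).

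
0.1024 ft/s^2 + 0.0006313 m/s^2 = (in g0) 1 ft/s^2 = 0.3048 m/s^2, so 0.1024 ft/s^2 = 0.1024 * 0.3048 = 0.03121152 m/s^2. 0.0006313 m/s^2 is already in m/s^2. Sum: 0.03121152 + 0.0006313 = 0.03184282 m/s^2. 1 g0 = 9.80665 m/s^2, so 0.03184282 m/s^2 = 0.03184282 / 9.80665 = 0.003247064 g0 ≈ 0.003247 g0 (4 s.f.). Final answer: 0.003247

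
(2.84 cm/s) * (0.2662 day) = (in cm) 1 cm/s = 0.01 m/s, so 2.84 cm/s = 2.84 * 0.01 = 0.0284 m/s. 1 day = 86400 s, so 0.2662 day = 0.2662 * 86400 = 22999.68 s. Combine: 0.0284 m/s * 22999.68 s = 653.19091 m. 1 cm = 0.01 m, so 653.19091 m = 653.19091 / 0.01 = 65319.091 cm ≈ 6.532e+04 cm (4 s.f.). Final answer: 6.532e+04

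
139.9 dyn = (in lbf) 0.0003145. Check: 1 dyn = 1e-05 N, so 139.9 dyn = 139.9 * 1e-05 = 0.001399 N. 1 lbf = 4.4482216 N, so 0.001399 N = 0.001399 / 4.4482216 = 0.00031450771 lbf ≈ 0.0003145 lbf (4 s.f.).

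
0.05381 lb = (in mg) 2.441e+04. Check: 1 lb = 0.45359237 kg, so 0.05381 lb = 0.05381 * 0.45359237 = 0.024407805 kg. 1 mg = 1e-06 kg, so 0.024407805 kg = 0.024407805 / 1e-06 = 24407.805 mg ≈ 2.441e+04 mg (4 s.f.).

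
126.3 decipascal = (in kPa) 0.01263. Check: 1 decipascal = 0.1 Pa, so 126.3 decipascal = 126.3 * 0.1 = 12.63 Pa. 1 kPa = 1000 Pa, so 12.63 Pa = 12.63 / 1000 = 0.01263 kPa.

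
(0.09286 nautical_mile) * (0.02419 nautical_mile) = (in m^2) 1 nautical_mile = 1852 m, so 0.09286 nautical_mile = 0.09286 * 1852 = 171.97672 m. 1 nautical_mile = 1852 m, so 0.02419 nautical_mile = 0.02419 * 1852 = 44.79988 m. Combine: 171.97672 m * 44.79988 m = 7704.5364 m^2. Result: 7704.5364 m^2 ≈ 7705 m^2 (4 s.f.). Final answer: 7705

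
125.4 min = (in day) 1 min = 60 s, so 125.4 min = 125.4 * 60 = 7524 s. 1 day = 86400 s, so 7524 s = 7524 / 86400 = 0.087083333 day ≈ 0.08708 day (4 s.f.). Final answer: 0.08708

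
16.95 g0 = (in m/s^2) 166.2. Check: 1 g0 = 9.80665 m/s^2, so 16.95 g0 = 16.95 * 9.80665 = 166.22272 m/s^2. Result: 166.22272 m/s^2 ≈ 166.2 m/s^2 (4 s.f.).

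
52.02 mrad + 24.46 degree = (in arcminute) 1 mrad = 0.001 rad, so 52.02 mrad = 52.02 * 0.001 = 0.05202 rad. 1 degree = 0.017453293 rad, so 24.46 degree = 24.46 * 0.017453293 = 0.42690754 rad. Sum: 0.05202 + 0.42690754 = 0.47892754 rad. 1 arcminute = 0.00029088821 rad, so 0.47892754 rad = 0.47892754 / 0.00029088821 = 1646.4316 arcminute ≈ 1646 arcminute (4 s.f.). Final answer: 1646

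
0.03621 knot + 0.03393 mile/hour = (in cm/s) 3.38. Check: 1 knot = 0.51444444 m/s, so 0.03621 knot = 0.03621 * 0.51444444 = 0.018628033 m/s. 1 mile/hour = 0.44704 m/s, so 0.03393 mile/hour = 0.03393 * 0.44704 = 0.015168067 m/s. Sum: 0.018628033 + 0.015168067 = 0.033796101 m/s. 1 cm/s = 0.01 m/s, so 0.033796101 m/s = 0.033796101 / 0.01 = 3.3796101 cm/s ≈ 3.38 cm/s (4 s.f.).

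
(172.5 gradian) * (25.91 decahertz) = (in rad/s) 702.1. Check: 1 gradian = 0.015707963 rad, so 172.5 gradian = 172.5 * 0.015707963 = 2.7096237 rad. 1 decahertz = 10 Hz, so 25.91 decahertz = 25.91 * 10 = 259.1 Hz. Combine: 2.7096237 rad * 259.1 Hz = 702.06349 rad/s. Result: 702.06349 rad/s ≈ 702.1 rad/s (4 s.f.).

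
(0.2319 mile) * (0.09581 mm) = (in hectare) 3.576e-06. Check: 1 mile = 1609.344 m, so 0.2319 mile = 0.2319 * 1609.344 = 373.20687 m. 1 mm = 0.001 m, so 0.09581 mm = 0.09581 * 0.001 = 9.581e-05 m. Combine: 373.20687 m * 9.581e-05 m = 0.035756951 m^2. 1 hectare = 10000 m^2, so 0.035756951 m^2 = 0.035756951 / 10000 = 3.5756951e-06 hectare ≈ 3.576e-06 hectare (4 s.f.).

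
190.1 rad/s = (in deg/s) 1.089e+04. Check: 1 deg/s = 0.017453293 rad/s, so 190.1 rad/s = 190.1 / 0.017453293 = 10891.928 deg/s ≈ 1.089e+04 deg/s (4 s.f.).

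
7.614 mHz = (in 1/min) 0.4568. Check: 1 mHz = 0.001 Hz, so 7.614 mHz = 7.614 * 0.001 = 0.007614 Hz. 1 1/min = 0.016666667 Hz, so 0.007614 Hz = 0.007614 / 0.016666667 = 0.45684 1/min ≈ 0.4568 1/min (4 s.f.).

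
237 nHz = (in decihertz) 2.37e-06. Check: 1 nHz = 1e-09 Hz, so 237 nHz = 237 * 1e-09 = 2.37e-07 Hz. 1 decihertz = 0.1 Hz, so 2.37e-07 Hz = 2.37e-07 / 0.1 = 2.37e-06 decihertz.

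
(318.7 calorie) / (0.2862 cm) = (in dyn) 4.659e+10. Check: 1 calorie = 4.184 J, so 318.7 calorie = 318.7 * 4.184 = 1333.4408 J. 1 cm = 0.01 m, so 0.2862 cm = 0.2862 * 0.01 = 0.002862 m. Combine: 1333.4408 J / 0.002862 m = 465912.23 N. 1 dyn = 1e-05 N, so 465912.23 N = 465912.23 / 1e-05 = 4.6591223e+10 dyn ≈ 4.659e+10 dyn (4 s.f.).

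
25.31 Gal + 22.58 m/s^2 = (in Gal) 2283. Check: 1 Gal = 0.01 m/s^2, so 25.31 Gal = 25.31 * 0.01 = 0.2531 m/s^2. 22.58 m/s^2 is already in m/s^2. Sum: 0.2531 + 22.58 = 22.8331 m/s^2. 1 Gal = 0.01 m/s^2, so 22.8331 m/s^2 = 22.8331 / 0.01 = 2283.31 Gal ≈ 2283 Gal (4 s.f.).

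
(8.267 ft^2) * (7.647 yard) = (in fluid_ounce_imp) 1.89e+05. Check: 1 ft^2 = 0.09290304 m^2, so 8.267 ft^2 = 8.267 * 0.09290304 = 0.76802943 m^2. 1 yard = 0.9144 m, so 7.647 yard = 7.647 * 0.9144 = 6.9924168 m. Combine: 0.76802943 m^2 * 6.9924168 m = 5.3703819 m^3. 1 fluid_ounce_imp = 2.8413063e-05 m^3, so 5.3703819 m^3 = 5.3703819 / 2.8413063e-05 = 189011.02 fluid_ounce_imp ≈ 1.89e+05 fluid_ounce_imp (4 s.f.).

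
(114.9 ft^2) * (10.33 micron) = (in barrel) 1 ft^2 = 0.09290304 m^2, so 114.9 ft^2 = 114.9 * 0.09290304 = 10.674559 m^2. 1 micron = 1e-06 m, so 10.33 micron = 10.33 * 1e-06 = 1.033e-05 m. Combine: 10.674559 m^2 * 1.033e-05 m = 0.0001102682 m^3. 1 barrel = 0.15898729 m^3, so 0.0001102682 m^3 = 0.0001102682 / 0.15898729 = 0.0006935661 barrel ≈ 0.0006936 barrel (4 s.f.). Final answer: 0.0006936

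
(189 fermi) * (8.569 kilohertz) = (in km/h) 1 fermi = 1e-15 m, so 189 fermi = 189 * 1e-15 = 1.89e-13 m. 1 kilohertz = 1000 Hz, so 8.569 kilohertz = 8.569 * 1000 = 8569 Hz. Combine: 1.89e-13 m * 8569 Hz = 1.619541e-09 m/s. 1 km/h = 0.27777778 m/s, so 1.619541e-09 m/s = 1.619541e-09 / 0.27777778 = 5.8303476e-09 km/h ≈ 5.83e-09 km/h (4 s.f.). Final answer: 5.83e-09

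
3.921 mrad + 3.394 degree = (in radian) 0.06316. Check: 1 mrad = 0.001 rad, so 3.921 mrad = 3.921 * 0.001 = 0.003921 rad. 1 degree = 0.017453293 rad, so 3.394 degree = 3.394 * 0.017453293 = 0.059236475 rad. Sum: 0.003921 + 0.059236475 = 0.063157475 rad. 0.063157475 rad = 0.063157475 radian ≈ 0.06316 radian (4 s.f.).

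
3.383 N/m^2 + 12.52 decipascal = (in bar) 4.635e-05. Check: 3.383 N/m^2 = 3.383 Pa. 1 decipascal = 0.1 Pa, so 12.52 decipascal = 12.52 * 0.1 = 1.252 Pa. Sum: 3.383 + 1.252 = 4.635 Pa. 1 bar = 100000 Pa, so 4.635 Pa = 4.635 / 100000 = 4.635e-05 bar.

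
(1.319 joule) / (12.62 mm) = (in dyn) 1.319 joule = 1.319 J. 1 mm = 0.001 m, so 12.62 mm = 12.62 * 0.001 = 0.01262 m. Combine: 1.319 J / 0.01262 m = 104.51664 N. 1 dyn = 1e-05 N, so 104.51664 N = 104.51664 / 1e-05 = 10451664 dyn ≈ 1.045e+07 dyn (4 s.f.). Final answer: 1.045e+07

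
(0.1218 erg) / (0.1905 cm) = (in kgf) 1 erg = 1e-07 J, so 0.1218 erg = 0.1218 * 1e-07 = 1.218e-08 J. 1 cm = 0.01 m, so 0.1905 cm = 0.1905 * 0.01 = 0.001905 m. Combine: 1.218e-08 J / 0.001905 m = 6.3937008e-06 N. 1 kgf = 9.80665 N, so 6.3937008e-06 N = 6.3937008e-06 / 9.80665 = 6.5197604e-07 kgf ≈ 6.52e-07 kgf (4 s.f.). Final answer: 6.52e-07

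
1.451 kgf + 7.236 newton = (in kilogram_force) 1 kgf = 9.80665 N, so 1.451 kgf = 1.451 * 9.80665 = 14.229449 N. 7.236 newton = 7.236 N. Sum: 14.229449 + 7.236 = 21.465449 N. 1 kilogram_force = 9.80665 N, so 21.465449 N = 21.465449 / 9.80665 = 2.1888667 kilogram_force ≈ 2.189 kilogram_force (4 s.f.). Final answer: 2.189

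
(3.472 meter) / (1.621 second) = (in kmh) 3.472 meter = 3.472 m. 1.621 second = 1.621 s. Combine: 3.472 m / 1.621 s = 2.1418877 m/s. 1 kmh = 0.27777778 m/s, so 2.1418877 m/s = 2.1418877 / 0.27777778 = 7.7107958 kmh ≈ 7.711 kmh (4 s.f.). Final answer: 7.711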